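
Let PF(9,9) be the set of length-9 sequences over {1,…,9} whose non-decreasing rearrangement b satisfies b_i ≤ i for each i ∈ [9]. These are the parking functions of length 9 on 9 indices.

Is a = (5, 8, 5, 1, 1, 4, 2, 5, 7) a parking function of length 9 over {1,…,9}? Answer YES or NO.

Order a: b = (1, 1, 2, 4, 5, 5, 5, 7, 8).
  b_1=1 ≤ 1
  b_2=1 ≤ 2
  b_3=2 ≤ 3
  b_4=4 ≤ 4
  b_5=5 ≤ 5
  b_6=5 ≤ 6
  b_7=5 ≤ 7
  b_8=7 ≤ 8
  b_9=8 ≤ 9
All bounds hold ⇒ YES

YES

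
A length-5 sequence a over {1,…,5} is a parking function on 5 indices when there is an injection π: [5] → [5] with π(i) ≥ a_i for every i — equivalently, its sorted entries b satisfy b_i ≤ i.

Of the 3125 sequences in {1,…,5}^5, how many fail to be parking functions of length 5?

1829

#PF = (5−5+1)·(5+1)^(5−1) = 1·1296 = 1296
Example (5,4,4,4,2) → sorted (2,4,4,4,5): b_1=2>1, not a PF.
So 3125 − 1296 = 1829 fail.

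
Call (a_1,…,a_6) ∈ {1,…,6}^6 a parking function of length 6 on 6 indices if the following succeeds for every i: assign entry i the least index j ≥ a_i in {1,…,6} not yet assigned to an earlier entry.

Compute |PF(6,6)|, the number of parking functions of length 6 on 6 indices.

16807

|PF(6,6)| = (6+1−6)·(6+1)^{6−1} = 1×16807 = 16807 [KW]
E.g. (1,6,4,4,2,3) → sorted (1,2,3,4,4,6): b_i ≤ i ∀i, a PF.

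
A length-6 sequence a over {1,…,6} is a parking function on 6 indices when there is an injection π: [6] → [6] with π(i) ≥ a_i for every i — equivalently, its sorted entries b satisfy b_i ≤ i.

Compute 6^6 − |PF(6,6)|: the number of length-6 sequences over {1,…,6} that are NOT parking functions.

|PF(6,6)| = (6+1−6)·(6+1)^{6−1} = 1·16807 = 16807 [KW]
Example (4,4,2,1,4,4) → sorted (1,2,4,4,4,4): b_3=4>3, not a PF.
Total 46656; non-PF = 46656−16807 = 29849

29849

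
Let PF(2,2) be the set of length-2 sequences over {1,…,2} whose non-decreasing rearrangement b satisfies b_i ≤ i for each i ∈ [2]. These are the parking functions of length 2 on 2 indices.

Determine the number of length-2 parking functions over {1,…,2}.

|PF(2,2)| = (2−2+1)·(2+1)^(2−1) = 1 · 3 = 3 [KW]
Check (1,1) → sorted (1,1): b_i ≤ i ∀i, a PF.

3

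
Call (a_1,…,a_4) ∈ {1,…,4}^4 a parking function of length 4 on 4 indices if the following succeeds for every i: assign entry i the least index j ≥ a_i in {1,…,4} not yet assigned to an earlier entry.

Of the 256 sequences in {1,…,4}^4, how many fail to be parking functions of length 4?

131

|PF| = (5−4)·5^(4−1) = 1 · 125 = 125 (Pollak)
E.g. (3,4,3,1) → sorted (1,3,3,4): b_2=3>2, not a PF.
Total 256; non-PF = 256−125 = 131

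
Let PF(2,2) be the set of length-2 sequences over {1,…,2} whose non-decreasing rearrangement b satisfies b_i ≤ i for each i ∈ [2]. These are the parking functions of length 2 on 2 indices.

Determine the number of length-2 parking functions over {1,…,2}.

3

|PF(2,2)| = (2+1−2)·(2+1)^{2−1} = 1·3 = 3 [KW]
One tuple (1,2) → sorted (1,2): b_i ≤ i ∀i, a PF.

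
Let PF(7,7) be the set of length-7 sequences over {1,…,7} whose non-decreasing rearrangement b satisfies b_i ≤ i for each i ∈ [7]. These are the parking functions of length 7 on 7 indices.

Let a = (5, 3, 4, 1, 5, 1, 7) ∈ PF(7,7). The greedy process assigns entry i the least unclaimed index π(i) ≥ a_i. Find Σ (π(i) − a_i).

Σπ(i) = 1+…+7 = 28; Σa = 5+3+4+1+5+1+7 = 26; disp = 28−26 = 2.

2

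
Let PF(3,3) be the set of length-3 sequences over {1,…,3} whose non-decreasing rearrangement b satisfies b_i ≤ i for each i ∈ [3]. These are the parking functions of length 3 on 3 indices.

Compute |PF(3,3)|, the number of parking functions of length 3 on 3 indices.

#PF = (3+1−3)·(3+1)^{3−1} = 1×16 = 16
E.g. (2,1,1) → sorted (1,1,2): b_i ≤ i ∀i, a PF.

16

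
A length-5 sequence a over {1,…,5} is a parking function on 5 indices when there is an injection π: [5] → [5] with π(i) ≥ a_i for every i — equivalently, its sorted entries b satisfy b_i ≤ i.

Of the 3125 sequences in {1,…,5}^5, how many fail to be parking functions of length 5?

|PF| = (5+1−5)·(5+1)^{5−1} = 1 · 1296 = 1296 [KW]
One tuple (4,5,5,3,2) → sorted (2,3,4,5,5): b_1=2>1, not a PF.
Total 3125; non-PF = 3125−1296 = 1829

1829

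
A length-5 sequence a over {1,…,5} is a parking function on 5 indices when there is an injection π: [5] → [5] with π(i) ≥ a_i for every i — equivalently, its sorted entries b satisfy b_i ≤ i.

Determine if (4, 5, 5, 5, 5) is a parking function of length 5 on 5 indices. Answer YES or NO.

NO

Rearranged: b = (4, 5, 5, 5, 5).
  b_1=4 > 1
  fails at i=1 ⇒ NO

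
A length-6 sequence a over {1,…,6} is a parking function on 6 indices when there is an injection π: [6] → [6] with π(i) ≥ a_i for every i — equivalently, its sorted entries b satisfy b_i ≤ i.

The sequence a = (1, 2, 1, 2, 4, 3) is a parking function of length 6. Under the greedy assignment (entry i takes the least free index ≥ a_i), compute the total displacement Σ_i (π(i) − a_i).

Σπ = 6·7/2 = 21 (π permutes [6]); Σa = 1+2+1+2+4+3 = 13; disp = 21−13 = 8.

8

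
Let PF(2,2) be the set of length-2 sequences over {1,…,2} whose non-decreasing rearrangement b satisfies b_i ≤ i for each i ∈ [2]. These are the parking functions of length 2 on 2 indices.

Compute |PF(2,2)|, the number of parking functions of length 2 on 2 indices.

|PF| = 1·3^1 = 1 · 3 = 3
E.g. (1,2) → sorted (1,2): b_i ≤ i ∀i, a PF.

3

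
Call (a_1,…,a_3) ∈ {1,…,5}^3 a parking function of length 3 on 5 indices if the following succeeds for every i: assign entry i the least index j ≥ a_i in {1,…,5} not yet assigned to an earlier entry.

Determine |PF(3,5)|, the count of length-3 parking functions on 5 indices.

108

|PF(3,5)| = 3·6^2 = 3·36 = 108 (Konheim–Weiss)
E.g. (5,3,1) → sorted (1,3,5): b_i ≤ 2+i ∀i, a PF.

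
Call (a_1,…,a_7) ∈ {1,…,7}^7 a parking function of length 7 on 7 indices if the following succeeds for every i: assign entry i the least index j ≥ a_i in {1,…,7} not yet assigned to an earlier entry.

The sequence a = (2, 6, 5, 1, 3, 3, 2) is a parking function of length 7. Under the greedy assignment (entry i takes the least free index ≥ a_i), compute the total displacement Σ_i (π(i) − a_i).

Σπ(i) = 1+…+7 = 28; Σa = 2+6+5+1+3+3+2 = 22; disp = 28−22 = 6.

6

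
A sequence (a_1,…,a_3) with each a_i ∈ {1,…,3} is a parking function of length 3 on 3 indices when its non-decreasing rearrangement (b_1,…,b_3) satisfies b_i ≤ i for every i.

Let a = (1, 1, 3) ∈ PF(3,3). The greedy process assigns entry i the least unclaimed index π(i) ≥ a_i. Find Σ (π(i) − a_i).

Σπ = 3·4/2 = 6 (π permutes [3]); Σa = 1+1+3 = 5; disp = 6−5 = 1.

1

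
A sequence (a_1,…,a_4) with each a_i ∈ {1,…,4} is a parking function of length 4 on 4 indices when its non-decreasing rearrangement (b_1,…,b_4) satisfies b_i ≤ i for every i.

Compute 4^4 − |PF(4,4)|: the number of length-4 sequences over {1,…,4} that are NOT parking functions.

#PF = (5−4)·5^(4−1) = 1 · 125 = 125 (Pollak)
One tuple (1,1,4,4) → sorted (1,1,4,4): b_3=4>3, not a PF.
So 256 − 125 = 131 fail.

131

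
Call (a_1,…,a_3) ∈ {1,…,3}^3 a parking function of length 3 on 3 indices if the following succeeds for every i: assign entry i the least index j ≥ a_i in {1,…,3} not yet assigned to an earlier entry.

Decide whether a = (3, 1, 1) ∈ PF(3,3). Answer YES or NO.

Sorted: b = (1, 1, 3).
  b_1=1 ≤ 1
  b_2=1 ≤ 2
  b_3=3 ≤ 3
All bounds hold ⇒ YES

YES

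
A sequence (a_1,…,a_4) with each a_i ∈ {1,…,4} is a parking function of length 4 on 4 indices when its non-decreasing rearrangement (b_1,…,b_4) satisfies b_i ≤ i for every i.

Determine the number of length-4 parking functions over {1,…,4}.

125

|PF| = (5−4)·5^(4−1) = 1 · 125 = 125 (Konheim–Weiss)
One tuple (1,1,2,1) → sorted (1,1,1,2): b_i ≤ i ∀i, a PF.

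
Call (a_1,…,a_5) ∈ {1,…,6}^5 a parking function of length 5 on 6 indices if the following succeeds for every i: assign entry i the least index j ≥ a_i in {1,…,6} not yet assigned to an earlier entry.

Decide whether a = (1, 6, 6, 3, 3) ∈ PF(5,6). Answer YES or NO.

NO

Sorted: b = (1, 3, 3, 6, 6).
  b_1=1 ≤ 2
  b_2=3 ≤ 3
  b_3=3 ≤ 4
  b_4=6 > 5
  fails at i=4 ⇒ NO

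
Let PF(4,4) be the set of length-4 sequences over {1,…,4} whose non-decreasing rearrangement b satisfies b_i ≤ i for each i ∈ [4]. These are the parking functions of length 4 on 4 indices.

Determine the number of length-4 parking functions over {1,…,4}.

125

#PF = (4+1−4)·(4+1)^{4−1} = 1×125 = 125 [KW]
E.g. (2,1,2,1) → sorted (1,1,2,2): b_i ≤ i ∀i, a PF.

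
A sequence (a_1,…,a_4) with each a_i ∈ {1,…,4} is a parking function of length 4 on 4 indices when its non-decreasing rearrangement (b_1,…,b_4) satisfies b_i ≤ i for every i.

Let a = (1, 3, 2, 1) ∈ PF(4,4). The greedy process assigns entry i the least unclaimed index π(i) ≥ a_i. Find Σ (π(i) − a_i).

3

Σπ(i) = 1+…+4 = 10; Σa = 1+3+2+1 = 7; disp = 10−7 = 3.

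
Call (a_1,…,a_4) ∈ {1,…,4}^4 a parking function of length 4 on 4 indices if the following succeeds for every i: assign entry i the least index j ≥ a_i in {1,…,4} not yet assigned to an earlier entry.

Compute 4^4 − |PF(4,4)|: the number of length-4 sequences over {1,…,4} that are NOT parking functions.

131

|PF| = (5−4)·5^(4−1) = 1 · 125 = 125
Check (2,2,3,4) → sorted (2,2,3,4): b_1=2>1, not a PF.
Total 256; non-PF = 256−125 = 131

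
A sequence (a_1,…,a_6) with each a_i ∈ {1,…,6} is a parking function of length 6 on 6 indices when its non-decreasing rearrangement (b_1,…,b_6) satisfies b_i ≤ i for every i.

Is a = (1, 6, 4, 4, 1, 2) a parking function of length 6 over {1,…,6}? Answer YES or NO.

Rearranged: b = (1, 1, 2, 4, 4, 6).
  b_1=1 ≤ 1
  b_2=1 ≤ 2
  b_3=2 ≤ 3
  b_4=4 ≤ 4
  b_5=4 ≤ 5
  b_6=6 ≤ 6
All bounds hold ⇒ YES

YES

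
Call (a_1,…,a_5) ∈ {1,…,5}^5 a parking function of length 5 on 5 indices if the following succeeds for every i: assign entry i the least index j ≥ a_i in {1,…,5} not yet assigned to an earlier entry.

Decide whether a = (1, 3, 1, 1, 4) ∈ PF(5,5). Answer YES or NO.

YES

Sorted: b = (1, 1, 1, 3, 4).
  b_1=1 ≤ 1
  b_2=1 ≤ 2
  b_3=1 ≤ 3
  b_4=3 ≤ 4
  b_5=4 ≤ 5
All bounds hold ⇒ YES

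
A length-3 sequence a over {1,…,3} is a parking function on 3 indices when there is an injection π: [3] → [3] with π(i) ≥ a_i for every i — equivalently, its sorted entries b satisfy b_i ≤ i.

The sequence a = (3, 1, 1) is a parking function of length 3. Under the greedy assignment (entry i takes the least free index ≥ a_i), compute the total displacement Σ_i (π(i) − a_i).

Σπ(i) = 1+…+3 = 6; Σa = 3+1+1 = 5; disp = 6−5 = 1.

1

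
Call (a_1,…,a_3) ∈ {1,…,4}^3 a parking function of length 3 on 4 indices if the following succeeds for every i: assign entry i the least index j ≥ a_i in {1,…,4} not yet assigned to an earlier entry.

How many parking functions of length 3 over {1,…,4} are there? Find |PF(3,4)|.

Count = (4−3+1)·(4+1)^(3−1) = 2·25 = 50 [KW]
E.g. (1,1,4) → sorted (1,1,4): b_i ≤ 1+i ∀i, a PF.

50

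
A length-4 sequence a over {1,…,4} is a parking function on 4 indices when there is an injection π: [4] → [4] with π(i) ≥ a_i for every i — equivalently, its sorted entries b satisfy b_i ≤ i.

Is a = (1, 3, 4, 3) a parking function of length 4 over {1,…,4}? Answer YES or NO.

Rearranged: b = (1, 3, 3, 4).
  b_1=1 ≤ 1
  b_2=3 > 2
  fails at i=2 ⇒ NO

NO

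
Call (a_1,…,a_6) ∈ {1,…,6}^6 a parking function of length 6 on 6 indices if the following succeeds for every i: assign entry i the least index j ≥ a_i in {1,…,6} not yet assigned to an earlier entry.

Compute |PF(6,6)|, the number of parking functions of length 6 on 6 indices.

16807

|PF| = (7−6)·7^(6−1) = 1×16807 = 16807 (Konheim–Weiss)
Check (5,1,3,2,1,6) → sorted (1,1,2,3,5,6): b_i ≤ i ∀i, a PF.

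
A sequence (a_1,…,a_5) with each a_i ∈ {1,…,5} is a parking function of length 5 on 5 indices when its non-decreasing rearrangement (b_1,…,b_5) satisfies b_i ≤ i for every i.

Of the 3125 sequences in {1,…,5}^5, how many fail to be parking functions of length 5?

1829

#PF = (5−5+1)·(5+1)^(5−1) = 1·1296 = 1296 [KW]
One tuple (2,4,2,4,5) → sorted (2,2,4,4,5): b_1=2>1, not a PF.
So 3125 − 1296 = 1829 fail.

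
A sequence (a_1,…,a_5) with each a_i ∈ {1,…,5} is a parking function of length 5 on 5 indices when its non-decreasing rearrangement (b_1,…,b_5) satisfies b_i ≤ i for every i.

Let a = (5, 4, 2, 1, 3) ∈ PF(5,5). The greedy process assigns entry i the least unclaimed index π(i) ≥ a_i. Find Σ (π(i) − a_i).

0

Σπ = 5·6/2 = 15 (π permutes [5]); Σa = 5+4+2+1+3 = 15; disp = 15−15 = 0.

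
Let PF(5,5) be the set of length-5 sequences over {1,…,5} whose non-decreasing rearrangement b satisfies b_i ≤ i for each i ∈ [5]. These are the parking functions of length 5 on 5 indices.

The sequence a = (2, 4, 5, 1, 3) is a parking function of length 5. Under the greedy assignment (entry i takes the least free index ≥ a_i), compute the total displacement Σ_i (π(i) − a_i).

0

Σπ = 15 ({1..5} each once); Σa = 2+4+5+1+3 = 15; disp = 15−15 = 0.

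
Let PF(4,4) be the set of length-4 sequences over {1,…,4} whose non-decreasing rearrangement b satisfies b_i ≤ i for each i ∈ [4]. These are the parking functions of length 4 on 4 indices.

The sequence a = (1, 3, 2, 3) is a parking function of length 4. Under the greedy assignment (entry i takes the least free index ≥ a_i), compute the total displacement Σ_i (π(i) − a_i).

Σπ = 4·5/2 = 10 (π permutes [4]); Σa = 1+3+2+3 = 9; disp = 10−9 = 1.

1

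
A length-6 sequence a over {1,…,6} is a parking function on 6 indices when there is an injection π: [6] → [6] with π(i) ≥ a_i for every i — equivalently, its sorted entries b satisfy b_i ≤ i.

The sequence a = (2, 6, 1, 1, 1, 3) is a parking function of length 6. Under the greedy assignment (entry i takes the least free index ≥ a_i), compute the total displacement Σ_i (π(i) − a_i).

Σπ = 21 ({1..6} each once); Σa = 2+6+1+1+1+3 = 14; disp = 21−14 = 7.

7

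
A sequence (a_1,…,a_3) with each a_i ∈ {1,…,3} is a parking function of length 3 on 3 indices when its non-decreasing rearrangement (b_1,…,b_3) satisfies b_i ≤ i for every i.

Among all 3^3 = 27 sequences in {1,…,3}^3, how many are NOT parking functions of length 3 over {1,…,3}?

11

Count = (3+1−3)·(3+1)^{3−1} = 1 · 16 = 16 [KW]
Example (3,3,3) → sorted (3,3,3): b_1=3>1, not a PF.
So 27 − 16 = 11 fail.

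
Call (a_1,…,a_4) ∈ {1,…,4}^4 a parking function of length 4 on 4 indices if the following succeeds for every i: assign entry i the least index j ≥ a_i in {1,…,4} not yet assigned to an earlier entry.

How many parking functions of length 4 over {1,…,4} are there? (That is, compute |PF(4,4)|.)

Count = (4−4+1)·(4+1)^(4−1) = 1×125 = 125 (Konheim–Weiss)
Example (4,1,1,3) → sorted (1,1,3,4): b_i ≤ i ∀i, a PF.

125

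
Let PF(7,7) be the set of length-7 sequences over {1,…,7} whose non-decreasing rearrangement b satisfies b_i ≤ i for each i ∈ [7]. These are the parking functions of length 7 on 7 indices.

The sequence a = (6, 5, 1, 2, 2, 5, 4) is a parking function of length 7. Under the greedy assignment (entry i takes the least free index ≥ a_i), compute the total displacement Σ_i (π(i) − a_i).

Σπ = 7·8/2 = 28 (π permutes [7]); Σa = 6+5+1+2+2+5+4 = 25; disp = 28−25 = 3.

3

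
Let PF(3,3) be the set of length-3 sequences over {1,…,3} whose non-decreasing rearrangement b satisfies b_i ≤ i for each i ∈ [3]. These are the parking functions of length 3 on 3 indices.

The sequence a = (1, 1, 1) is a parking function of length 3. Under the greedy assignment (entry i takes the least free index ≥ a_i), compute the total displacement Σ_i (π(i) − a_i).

Σπ = 6 ({1..3} each once); Σa = 1+1+1 = 3; disp = 6−3 = 3.

3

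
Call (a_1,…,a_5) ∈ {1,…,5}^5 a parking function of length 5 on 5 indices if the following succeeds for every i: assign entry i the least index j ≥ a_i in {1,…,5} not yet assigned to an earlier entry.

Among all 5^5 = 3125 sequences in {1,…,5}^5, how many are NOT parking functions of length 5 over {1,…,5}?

1829

#PF = (5+1−5)·(5+1)^{5−1} = 1×1296 = 1296
One tuple (5,4,4,3,5) → sorted (3,4,4,5,5): b_1=3>1, not a PF.
So 3125 − 1296 = 1829 fail.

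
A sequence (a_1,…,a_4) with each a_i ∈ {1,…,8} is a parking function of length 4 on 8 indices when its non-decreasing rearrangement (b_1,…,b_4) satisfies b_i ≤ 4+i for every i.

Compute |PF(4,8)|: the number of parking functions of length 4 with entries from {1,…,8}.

3645

|PF(4,8)| = (9−4)·9^(4−1) = 5×729 = 3645
Check (4,5,3,5) → sorted (3,4,5,5): b_i ≤ 4+i ∀i, a PF.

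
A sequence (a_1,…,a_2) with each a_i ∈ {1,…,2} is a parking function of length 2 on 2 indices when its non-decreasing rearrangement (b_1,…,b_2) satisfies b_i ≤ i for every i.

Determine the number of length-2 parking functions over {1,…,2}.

|PF(2,2)| = 1·3^1 = 1 · 3 = 3 (Konheim–Weiss)
One tuple (1,1) → sorted (1,1): b_i ≤ i ∀i, a PF.

3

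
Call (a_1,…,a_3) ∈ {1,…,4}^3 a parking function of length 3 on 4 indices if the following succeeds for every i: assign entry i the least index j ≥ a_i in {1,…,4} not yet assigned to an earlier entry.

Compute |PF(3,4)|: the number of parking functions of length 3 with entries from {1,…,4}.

50

|PF(3,4)| = (5−3)·5^(3−1) = 2×25 = 50
E.g. (2,2,4) → sorted (2,2,4): b_i ≤ 1+i ∀i, a PF.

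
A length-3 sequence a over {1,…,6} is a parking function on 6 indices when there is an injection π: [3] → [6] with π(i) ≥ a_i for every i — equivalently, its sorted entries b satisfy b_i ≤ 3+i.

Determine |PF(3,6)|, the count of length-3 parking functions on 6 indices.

196

#PF = (6+1−3)·(6+1)^{3−1} = 4×49 = 196 (Konheim–Weiss)
Check (1,3,1) → sorted (1,1,3): b_i ≤ 3+i ∀i, a PF.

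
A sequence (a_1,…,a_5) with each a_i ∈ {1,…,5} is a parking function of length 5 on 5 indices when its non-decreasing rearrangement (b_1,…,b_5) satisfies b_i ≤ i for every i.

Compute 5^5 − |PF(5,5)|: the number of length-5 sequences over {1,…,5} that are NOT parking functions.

1829

#PF = (5+1−5)·(5+1)^{5−1} = 1 · 1296 = 1296
One tuple (3,5,3,4,2) → sorted (2,3,3,4,5): b_1=2>1, not a PF.
5^5 − 1296 = 3125 − 1296 = 1829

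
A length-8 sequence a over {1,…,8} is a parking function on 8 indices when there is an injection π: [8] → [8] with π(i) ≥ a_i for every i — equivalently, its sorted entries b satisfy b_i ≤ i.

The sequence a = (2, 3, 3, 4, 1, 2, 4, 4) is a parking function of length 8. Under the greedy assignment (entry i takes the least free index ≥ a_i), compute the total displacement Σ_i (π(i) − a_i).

13

Σπ(i) = 1+…+8 = 36; Σa = 2+3+3+4+1+2+4+4 = 23; disp = 36−23 = 13.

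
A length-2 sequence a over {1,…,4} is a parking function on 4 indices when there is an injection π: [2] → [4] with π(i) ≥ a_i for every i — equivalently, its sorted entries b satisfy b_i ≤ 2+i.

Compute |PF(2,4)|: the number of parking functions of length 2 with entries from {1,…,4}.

15

|PF(2,4)| = (4−2+1)·(4+1)^(2−1) = 3·5 = 15 (Konheim–Weiss)
One tuple (4,2) → sorted (2,4): b_i ≤ 2+i ∀i, a PF.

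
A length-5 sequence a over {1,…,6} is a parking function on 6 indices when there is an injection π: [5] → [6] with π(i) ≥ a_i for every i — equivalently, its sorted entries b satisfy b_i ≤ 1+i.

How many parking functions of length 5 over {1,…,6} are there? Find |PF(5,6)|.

Count = 2·7^4 = 2·2401 = 4802 [KW]
E.g. (2,3,2,3,3) → sorted (2,2,3,3,3): b_i ≤ 1+i ∀i, a PF.

4802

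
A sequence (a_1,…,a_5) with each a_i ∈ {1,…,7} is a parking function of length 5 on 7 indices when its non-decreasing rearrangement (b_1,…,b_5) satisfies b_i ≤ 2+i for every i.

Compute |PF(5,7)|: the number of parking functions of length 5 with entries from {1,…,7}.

12288

|PF(5,7)| = (8−5)·8^(5−1) = 3·4096 = 12288 (Pollak)
Check (4,6,3,4,7) → sorted (3,4,4,6,7): b_i ≤ 2+i ∀i, a PF.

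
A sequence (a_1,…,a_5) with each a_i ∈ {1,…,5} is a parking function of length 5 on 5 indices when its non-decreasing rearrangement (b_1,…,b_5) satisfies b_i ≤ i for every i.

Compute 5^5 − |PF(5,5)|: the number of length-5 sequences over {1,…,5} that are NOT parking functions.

1829

Count = (5−5+1)·(5+1)^(5−1) = 1×1296 = 1296 [KW]
Example (2,5,4,5,4) → sorted (2,4,4,5,5): b_1=2>1, not a PF.
So 3125 − 1296 = 1829 fail.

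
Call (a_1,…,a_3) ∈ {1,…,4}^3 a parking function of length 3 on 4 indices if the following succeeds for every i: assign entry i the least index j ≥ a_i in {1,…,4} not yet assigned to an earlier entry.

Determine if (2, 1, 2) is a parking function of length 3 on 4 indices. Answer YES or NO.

YES

Rearranged: b = (1, 2, 2).
  b_1=1 ≤ 2
  b_2=2 ≤ 3
  b_3=2 ≤ 4
All bounds hold ⇒ YES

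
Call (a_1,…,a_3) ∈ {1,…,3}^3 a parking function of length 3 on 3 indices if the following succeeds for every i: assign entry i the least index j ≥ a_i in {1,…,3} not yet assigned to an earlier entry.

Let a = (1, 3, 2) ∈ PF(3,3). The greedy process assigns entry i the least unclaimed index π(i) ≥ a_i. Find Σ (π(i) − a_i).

Σπ = 6 ({1..3} each once); Σa = 1+3+2 = 6; disp = 6−6 = 0.

0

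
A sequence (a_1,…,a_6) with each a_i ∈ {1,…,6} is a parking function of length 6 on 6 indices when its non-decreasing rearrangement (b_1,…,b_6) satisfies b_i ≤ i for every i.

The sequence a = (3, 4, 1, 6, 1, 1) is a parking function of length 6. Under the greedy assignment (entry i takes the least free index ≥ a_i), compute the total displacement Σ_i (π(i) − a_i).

Σπ = 6·7/2 = 21 (π permutes [6]); Σa = 3+4+1+6+1+1 = 16; disp = 21−16 = 5.

5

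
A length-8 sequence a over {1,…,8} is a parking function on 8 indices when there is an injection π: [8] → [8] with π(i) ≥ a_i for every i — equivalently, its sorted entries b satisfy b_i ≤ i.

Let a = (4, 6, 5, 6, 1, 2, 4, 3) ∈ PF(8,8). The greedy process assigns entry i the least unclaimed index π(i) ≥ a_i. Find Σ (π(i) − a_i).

5

Σπ(i) = 1+…+8 = 36; Σa = 4+6+5+6+1+2+4+3 = 31; disp = 36−31 = 5.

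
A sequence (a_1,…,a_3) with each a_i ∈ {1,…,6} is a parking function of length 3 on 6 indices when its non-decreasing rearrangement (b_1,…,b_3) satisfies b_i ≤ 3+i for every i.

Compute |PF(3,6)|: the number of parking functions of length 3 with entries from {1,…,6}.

#PF = 4·7^2 = 4×49 = 196 (Pollak)
One tuple (1,3,6) → sorted (1,3,6): b_i ≤ 3+i ∀i, a PF.

196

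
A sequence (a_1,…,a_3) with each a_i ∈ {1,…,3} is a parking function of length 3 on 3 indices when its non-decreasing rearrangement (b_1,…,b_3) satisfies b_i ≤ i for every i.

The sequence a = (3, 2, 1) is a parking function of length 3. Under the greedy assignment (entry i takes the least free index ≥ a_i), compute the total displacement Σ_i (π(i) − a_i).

0

Σπ = 6 ({1..3} each once); Σa = 3+2+1 = 6; disp = 6−6 = 0.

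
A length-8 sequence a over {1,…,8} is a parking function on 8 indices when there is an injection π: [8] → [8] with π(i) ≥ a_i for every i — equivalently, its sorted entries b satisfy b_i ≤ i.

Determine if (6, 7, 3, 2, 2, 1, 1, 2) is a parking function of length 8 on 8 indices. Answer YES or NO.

Order a: b = (1, 1, 2, 2, 2, 3, 6, 7).
  b_1=1 ≤ 1
  b_2=1 ≤ 2
  b_3=2 ≤ 3
  b_4=2 ≤ 4
  b_5=2 ≤ 5
  b_6=3 ≤ 6
  b_7=6 ≤ 7
  b_8=7 ≤ 8
All bounds hold ⇒ YES

YES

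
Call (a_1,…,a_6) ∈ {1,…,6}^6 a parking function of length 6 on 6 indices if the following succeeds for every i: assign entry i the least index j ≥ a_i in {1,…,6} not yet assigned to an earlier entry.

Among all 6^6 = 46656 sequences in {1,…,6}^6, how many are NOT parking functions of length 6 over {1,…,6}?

#PF = 1·7^5 = 1 · 16807 = 16807 (Konheim–Weiss)
E.g. (6,6,1,2,6,4) → sorted (1,2,4,6,6,6): b_3=4>3, not a PF.
So 46656 − 16807 = 29849 fail.

29849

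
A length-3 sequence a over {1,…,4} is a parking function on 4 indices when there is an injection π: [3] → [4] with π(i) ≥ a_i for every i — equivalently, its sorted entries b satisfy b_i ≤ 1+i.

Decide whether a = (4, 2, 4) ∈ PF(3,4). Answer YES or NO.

NO

Order a: b = (2, 4, 4).
  b_1=2 ≤ 2
  b_2=4 > 3
  fails at i=2 ⇒ NO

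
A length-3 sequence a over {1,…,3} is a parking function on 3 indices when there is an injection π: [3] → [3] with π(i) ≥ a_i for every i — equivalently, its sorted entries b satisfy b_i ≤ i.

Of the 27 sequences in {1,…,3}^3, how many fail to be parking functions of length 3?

11

|PF(3,3)| = (3+1−3)·(3+1)^{3−1} = 1 · 16 = 16 [KW]
Example (3,3,3) → sorted (3,3,3): b_1=3>1, not a PF.
3^3 − 16 = 27 − 16 = 11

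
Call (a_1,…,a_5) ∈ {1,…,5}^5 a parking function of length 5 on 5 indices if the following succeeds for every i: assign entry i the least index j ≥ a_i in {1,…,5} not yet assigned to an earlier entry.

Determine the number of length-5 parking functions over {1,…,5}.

1296

|PF| = (6−5)·6^(5−1) = 1·1296 = 1296
Example (2,1,4,2,5) → sorted (1,2,2,4,5): b_i ≤ i ∀i, a PF.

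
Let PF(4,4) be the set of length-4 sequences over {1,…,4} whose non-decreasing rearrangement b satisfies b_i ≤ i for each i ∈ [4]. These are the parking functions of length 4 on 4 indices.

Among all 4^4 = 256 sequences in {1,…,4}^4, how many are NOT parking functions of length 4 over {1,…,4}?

|PF| = (4−4+1)·(4+1)^(4−1) = 1·125 = 125 [KW]
E.g. (4,4,4,3) → sorted (3,4,4,4): b_1=3>1, not a PF.
So 256 − 125 = 131 fail.

131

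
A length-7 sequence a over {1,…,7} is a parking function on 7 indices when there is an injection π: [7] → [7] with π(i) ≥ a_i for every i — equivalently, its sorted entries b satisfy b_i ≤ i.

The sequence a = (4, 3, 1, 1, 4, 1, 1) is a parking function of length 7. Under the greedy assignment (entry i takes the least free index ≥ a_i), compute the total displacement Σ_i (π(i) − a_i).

13

Σπ = 28 ({1..7} each once); Σa = 4+3+1+1+4+1+1 = 15; disp = 28−15 = 13.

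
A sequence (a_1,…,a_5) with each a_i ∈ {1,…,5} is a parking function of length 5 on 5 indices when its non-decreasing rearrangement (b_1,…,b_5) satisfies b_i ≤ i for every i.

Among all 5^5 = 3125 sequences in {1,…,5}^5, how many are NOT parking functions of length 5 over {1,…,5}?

|PF| = (6−5)·6^(5−1) = 1×1296 = 1296 (Konheim–Weiss)
One tuple (2,4,2,5,3) → sorted (2,2,3,4,5): b_1=2>1, not a PF.
Total 3125; non-PF = 3125−1296 = 1829

1829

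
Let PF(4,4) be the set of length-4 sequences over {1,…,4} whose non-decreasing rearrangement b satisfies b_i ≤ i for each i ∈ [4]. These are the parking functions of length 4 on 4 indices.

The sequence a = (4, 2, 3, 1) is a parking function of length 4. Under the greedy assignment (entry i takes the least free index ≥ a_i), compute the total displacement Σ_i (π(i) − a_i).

0

Σπ = 4·5/2 = 10 (π permutes [4]); Σa = 4+2+3+1 = 10; disp = 10−10 = 0.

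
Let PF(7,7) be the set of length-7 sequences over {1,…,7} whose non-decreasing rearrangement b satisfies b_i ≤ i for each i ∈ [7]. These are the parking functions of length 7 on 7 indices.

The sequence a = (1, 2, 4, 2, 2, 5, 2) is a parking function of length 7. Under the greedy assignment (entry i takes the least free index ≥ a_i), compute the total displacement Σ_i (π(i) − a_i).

10

Σπ = 7·8/2 = 28 (π permutes [7]); Σa = 1+2+4+2+2+5+2 = 18; disp = 28−18 = 10.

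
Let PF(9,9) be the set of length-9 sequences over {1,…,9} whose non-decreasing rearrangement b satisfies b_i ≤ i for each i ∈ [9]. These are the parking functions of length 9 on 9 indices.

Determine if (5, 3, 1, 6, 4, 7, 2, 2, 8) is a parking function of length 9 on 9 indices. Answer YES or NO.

Order a: b = (1, 2, 2, 3, 4, 5, 6, 7, 8).
  b_1=1 ≤ 1
  b_2=2 ≤ 2
  b_3=2 ≤ 3
  b_4=3 ≤ 4
  b_5=4 ≤ 5
  b_6=5 ≤ 6
  b_7=6 ≤ 7
  b_8=7 ≤ 8
  b_9=8 ≤ 9
All bounds hold ⇒ YES

YES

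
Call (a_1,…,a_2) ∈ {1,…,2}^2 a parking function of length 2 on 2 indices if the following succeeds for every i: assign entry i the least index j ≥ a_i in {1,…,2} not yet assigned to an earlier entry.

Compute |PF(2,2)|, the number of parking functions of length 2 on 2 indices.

Count = (3−2)·3^(2−1) = 1×3 = 3 (Konheim–Weiss)
Example (1,1) → sorted (1,1): b_i ≤ i ∀i, a PF.

3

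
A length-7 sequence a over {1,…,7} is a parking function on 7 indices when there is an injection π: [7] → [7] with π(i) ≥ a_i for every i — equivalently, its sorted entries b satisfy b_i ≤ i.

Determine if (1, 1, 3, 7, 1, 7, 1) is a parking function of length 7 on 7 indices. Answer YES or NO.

Sorted: b = (1, 1, 1, 1, 3, 7, 7).
  b_1=1 ≤ 1
  b_2=1 ≤ 2
  b_3=1 ≤ 3
  b_4=1 ≤ 4
  b_5=3 ≤ 5
  b_6=7 > 6
  fails at i=6 ⇒ NO

NO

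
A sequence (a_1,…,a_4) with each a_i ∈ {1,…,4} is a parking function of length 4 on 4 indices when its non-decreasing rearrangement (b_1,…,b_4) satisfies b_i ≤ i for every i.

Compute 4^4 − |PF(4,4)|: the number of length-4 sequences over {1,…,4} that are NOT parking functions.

131

|PF(4,4)| = (4−4+1)·(4+1)^(4−1) = 1·125 = 125
Example (3,4,4,3) → sorted (3,3,4,4): b_1=3>1, not a PF.
Total 256; non-PF = 256−125 = 131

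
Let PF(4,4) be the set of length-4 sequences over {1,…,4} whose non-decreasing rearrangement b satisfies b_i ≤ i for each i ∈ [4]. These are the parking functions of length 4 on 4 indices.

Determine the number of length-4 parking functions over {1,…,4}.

|PF(4,4)| = 1·5^3 = 1·125 = 125
Example (1,3,2,1) → sorted (1,1,2,3): b_i ≤ i ∀i, a PF.

125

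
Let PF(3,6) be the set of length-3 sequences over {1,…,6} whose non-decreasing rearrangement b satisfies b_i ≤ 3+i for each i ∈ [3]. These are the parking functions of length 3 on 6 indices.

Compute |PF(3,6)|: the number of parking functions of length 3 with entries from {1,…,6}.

|PF(3,6)| = (6−3+1)·(6+1)^(3−1) = 4·49 = 196 [KW]
Example (3,3,4) → sorted (3,3,4): b_i ≤ 3+i ∀i, a PF.

196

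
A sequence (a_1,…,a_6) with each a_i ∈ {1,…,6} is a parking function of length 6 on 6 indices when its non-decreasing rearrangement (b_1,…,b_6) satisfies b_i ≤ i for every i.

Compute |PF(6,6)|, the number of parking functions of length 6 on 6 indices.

#PF = (6+1−6)·(6+1)^{6−1} = 1·16807 = 16807
Example (2,3,3,2,1,6) → sorted (1,2,2,3,3,6): b_i ≤ i ∀i, a PF.

16807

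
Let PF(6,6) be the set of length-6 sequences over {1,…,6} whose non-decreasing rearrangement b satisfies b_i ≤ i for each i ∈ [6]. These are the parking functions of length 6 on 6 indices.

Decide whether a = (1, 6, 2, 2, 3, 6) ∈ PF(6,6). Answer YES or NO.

Rearranged: b = (1, 2, 2, 3, 6, 6).
  b_1=1 ≤ 1
  b_2=2 ≤ 2
  b_3=2 ≤ 3
  b_4=3 ≤ 4
  b_5=6 > 5
  fails at i=5 ⇒ NO

NO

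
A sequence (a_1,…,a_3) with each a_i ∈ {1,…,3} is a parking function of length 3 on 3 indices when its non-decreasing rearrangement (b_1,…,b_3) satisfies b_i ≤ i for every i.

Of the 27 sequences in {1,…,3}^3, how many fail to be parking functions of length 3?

11

|PF(3,3)| = 1·4^2 = 1·16 = 16 (Pollak)
Example (3,3,3) → sorted (3,3,3): b_1=3>1, not a PF.
So 27 − 16 = 11 fail.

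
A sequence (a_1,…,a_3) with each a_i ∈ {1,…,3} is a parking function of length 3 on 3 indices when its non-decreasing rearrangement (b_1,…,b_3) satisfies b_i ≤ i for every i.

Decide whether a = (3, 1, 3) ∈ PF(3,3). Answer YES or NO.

NO

Order a: b = (1, 3, 3).
  b_1=1 ≤ 1
  b_2=3 > 2
  fails at i=2 ⇒ NO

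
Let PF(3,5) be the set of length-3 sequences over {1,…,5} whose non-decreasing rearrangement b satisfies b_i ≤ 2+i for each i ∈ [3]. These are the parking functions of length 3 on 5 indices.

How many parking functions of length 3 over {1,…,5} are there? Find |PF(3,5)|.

Count = (5+1−3)·(5+1)^{3−1} = 3·36 = 108
Example (4,5,2) → sorted (2,4,5): b_i ≤ 2+i ∀i, a PF.

108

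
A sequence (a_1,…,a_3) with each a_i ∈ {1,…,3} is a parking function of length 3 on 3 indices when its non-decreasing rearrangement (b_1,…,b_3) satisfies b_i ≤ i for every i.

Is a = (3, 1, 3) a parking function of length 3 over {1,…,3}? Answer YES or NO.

Sorted: b = (1, 3, 3).
  b_1=1 ≤ 1
  b_2=3 > 2
  fails at i=2 ⇒ NO

NO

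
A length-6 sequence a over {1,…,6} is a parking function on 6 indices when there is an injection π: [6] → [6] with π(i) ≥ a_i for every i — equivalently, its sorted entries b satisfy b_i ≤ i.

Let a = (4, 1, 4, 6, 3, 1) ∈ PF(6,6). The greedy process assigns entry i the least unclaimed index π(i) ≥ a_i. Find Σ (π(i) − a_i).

2

Σπ(i) = 1+…+6 = 21; Σa = 4+1+4+6+3+1 = 19; disp = 21−19 = 2.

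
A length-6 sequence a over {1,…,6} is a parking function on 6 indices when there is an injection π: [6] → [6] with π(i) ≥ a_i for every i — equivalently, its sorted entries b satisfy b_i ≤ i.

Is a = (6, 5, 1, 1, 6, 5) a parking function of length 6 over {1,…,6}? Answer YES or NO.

Sorted: b = (1, 1, 5, 5, 6, 6).
  b_1=1 ≤ 1
  b_2=1 ≤ 2
  b_3=5 > 3
  fails at i=3 ⇒ NO

NO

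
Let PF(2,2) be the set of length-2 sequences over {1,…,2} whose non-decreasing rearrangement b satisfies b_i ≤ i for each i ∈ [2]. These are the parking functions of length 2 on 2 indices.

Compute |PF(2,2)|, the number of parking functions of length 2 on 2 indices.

Count = (2+1−2)·(2+1)^{2−1} = 1·3 = 3 [KW]
One tuple (2,1) → sorted (1,2): b_i ≤ i ∀i, a PF.

3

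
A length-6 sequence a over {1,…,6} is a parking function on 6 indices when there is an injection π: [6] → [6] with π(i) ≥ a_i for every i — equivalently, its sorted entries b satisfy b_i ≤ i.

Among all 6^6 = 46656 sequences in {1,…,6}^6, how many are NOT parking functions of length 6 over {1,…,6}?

#PF = (6+1−6)·(6+1)^{6−1} = 1·16807 = 16807
E.g. (3,5,2,6,3,6) → sorted (2,3,3,5,6,6): b_1=2>1, not a PF.
6^6 − 16807 = 46656 − 16807 = 29849

29849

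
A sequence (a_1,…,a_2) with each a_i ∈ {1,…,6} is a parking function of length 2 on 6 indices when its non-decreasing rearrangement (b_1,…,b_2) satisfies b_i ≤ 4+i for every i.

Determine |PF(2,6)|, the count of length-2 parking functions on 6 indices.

|PF| = 5·7^1 = 5×7 = 35 (Konheim–Weiss)
Example (6,2) → sorted (2,6): b_i ≤ 4+i ∀i, a PF.

35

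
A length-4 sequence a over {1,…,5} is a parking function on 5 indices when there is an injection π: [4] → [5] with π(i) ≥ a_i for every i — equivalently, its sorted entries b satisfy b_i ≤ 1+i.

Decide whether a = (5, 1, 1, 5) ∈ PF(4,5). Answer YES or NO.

NO

Order a: b = (1, 1, 5, 5).
  b_1=1 ≤ 2
  b_2=1 ≤ 3
  b_3=5 > 4
  fails at i=3 ⇒ NO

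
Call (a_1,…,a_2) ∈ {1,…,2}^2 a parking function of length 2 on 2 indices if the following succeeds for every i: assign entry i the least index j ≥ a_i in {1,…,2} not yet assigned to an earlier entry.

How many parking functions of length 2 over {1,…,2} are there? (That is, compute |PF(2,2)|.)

3

|PF| = 1·3^1 = 1×3 = 3 [KW]
One tuple (1,1) → sorted (1,1): b_i ≤ i ∀i, a PF.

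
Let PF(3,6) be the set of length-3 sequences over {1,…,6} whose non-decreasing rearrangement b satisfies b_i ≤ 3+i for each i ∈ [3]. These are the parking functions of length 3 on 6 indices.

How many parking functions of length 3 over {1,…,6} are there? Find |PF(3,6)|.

196

|PF(3,6)| = (6+1−3)·(6+1)^{3−1} = 4 · 49 = 196 (Pollak)
One tuple (1,4,3) → sorted (1,3,4): b_i ≤ 3+i ∀i, a PF.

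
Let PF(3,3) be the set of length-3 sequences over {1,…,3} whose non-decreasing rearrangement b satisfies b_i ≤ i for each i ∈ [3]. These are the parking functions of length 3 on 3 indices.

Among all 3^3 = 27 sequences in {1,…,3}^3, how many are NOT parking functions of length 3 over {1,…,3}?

11

#PF = (3−3+1)·(3+1)^(3−1) = 1×16 = 16 (Konheim–Weiss)
One tuple (3,3,3) → sorted (3,3,3): b_1=3>1, not a PF.
Total 27; non-PF = 27−16 = 11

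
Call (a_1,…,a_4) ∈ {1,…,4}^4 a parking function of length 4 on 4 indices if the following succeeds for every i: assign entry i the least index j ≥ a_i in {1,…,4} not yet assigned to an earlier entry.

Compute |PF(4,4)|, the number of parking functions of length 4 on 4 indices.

125

Count = (5−4)·5^(4−1) = 1·125 = 125 (Pollak)
Example (1,2,1,4) → sorted (1,1,2,4): b_i ≤ i ∀i, a PF.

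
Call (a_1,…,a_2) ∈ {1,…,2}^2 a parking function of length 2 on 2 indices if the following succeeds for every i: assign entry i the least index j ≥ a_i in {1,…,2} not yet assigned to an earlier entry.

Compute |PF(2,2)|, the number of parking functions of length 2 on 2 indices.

3

Count = (2−2+1)·(2+1)^(2−1) = 1 · 3 = 3
Example (1,2) → sorted (1,2): b_i ≤ i ∀i, a PF.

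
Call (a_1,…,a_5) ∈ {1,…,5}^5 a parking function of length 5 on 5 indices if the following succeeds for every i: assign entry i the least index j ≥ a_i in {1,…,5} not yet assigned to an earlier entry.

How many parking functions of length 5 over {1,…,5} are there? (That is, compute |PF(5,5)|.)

#PF = (6−5)·6^(5−1) = 1 · 1296 = 1296
Check (5,1,3,1,2) → sorted (1,1,2,3,5): b_i ≤ i ∀i, a PF.

1296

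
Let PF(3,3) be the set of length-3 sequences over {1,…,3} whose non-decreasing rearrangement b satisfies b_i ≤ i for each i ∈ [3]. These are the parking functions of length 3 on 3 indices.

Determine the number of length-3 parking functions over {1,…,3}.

16

#PF = 1·4^2 = 1×16 = 16 (Pollak)
Check (3,2,1) → sorted (1,2,3): b_i ≤ i ∀i, a PF.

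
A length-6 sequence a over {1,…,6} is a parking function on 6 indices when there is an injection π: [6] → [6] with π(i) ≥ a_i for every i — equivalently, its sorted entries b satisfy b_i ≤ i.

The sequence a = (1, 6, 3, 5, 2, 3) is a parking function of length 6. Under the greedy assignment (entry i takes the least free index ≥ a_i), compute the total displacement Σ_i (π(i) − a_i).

Σπ = 6·7/2 = 21 (π permutes [6]); Σa = 1+6+3+5+2+3 = 20; disp = 21−20 = 1.

1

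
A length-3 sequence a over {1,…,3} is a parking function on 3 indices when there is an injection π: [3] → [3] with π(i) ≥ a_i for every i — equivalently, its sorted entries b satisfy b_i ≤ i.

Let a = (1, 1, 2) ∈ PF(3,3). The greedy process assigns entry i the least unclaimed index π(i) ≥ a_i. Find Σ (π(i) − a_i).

2

Σπ = 3·4/2 = 6 (π permutes [3]); Σa = 1+1+2 = 4; disp = 6−4 = 2.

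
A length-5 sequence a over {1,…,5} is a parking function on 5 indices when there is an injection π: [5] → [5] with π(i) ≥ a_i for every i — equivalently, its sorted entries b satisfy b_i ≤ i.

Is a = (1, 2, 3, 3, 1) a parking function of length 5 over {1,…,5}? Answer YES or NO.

Rearranged: b = (1, 1, 2, 3, 3).
  b_1=1 ≤ 1
  b_2=1 ≤ 2
  b_3=2 ≤ 3
  b_4=3 ≤ 4
  b_5=3 ≤ 5
All bounds hold ⇒ YES

YES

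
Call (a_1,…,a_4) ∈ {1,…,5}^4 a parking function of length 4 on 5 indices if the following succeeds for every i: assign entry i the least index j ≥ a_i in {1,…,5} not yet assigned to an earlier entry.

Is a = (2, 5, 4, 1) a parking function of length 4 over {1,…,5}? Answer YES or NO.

Sorted: b = (1, 2, 4, 5).
  b_1=1 ≤ 2
  b_2=2 ≤ 3
  b_3=4 ≤ 4
  b_4=5 ≤ 5
All bounds hold ⇒ YES

YES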